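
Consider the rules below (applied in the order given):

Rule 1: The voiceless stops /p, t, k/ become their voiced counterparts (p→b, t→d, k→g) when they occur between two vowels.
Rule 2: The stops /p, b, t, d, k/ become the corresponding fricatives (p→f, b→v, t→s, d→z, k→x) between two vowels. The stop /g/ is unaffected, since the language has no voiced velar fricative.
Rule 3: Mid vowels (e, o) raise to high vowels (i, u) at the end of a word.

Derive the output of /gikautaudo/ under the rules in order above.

Rule 1 (intervocalic voicing): /k/ is a voiceless stop between vowels /i/ and /a/, so it voices to [g]. /t/ is a voiceless stop between vowels /u/ and /a/, so it voices to [d]. /gikautaudo/ → gigaudaudo.
Rule 2 (intervocalic spirantization): /d/ is a stop between vowels /u/ and /a/, so it spirantizes to the fricative [z]. /d/ is a stop between vowels /u/ and /o/, so it spirantizes to the fricative [z]. /gigaudaudo/ → gigauzauzo.
Rule 3 (final vowel raising): /o/ is a mid vowel in word-final position, so it raises to [u]. /gigauzauzo/ → gigauzauzu.

gigauzauzu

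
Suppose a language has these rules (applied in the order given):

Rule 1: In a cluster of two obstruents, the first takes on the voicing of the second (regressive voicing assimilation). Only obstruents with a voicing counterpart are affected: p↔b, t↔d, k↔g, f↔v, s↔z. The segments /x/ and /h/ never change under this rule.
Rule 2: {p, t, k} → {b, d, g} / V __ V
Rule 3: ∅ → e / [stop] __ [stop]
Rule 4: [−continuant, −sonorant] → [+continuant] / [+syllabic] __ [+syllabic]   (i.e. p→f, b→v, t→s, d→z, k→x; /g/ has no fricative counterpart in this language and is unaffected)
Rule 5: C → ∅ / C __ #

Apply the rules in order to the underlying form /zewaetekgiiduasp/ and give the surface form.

zewaezegegiizuas

Rule 1 (regressive voicing assimilation): /k/ precedes the voiced obstruent /g/, so it voices to [g] by assimilation. /zewaetekgiiduasp/ → zewaeteggiiduasp.
Rule 2 (intervocalic voicing): /t/ is a voiceless stop between vowels /e/ and /e/, so it voices to [d]. /zewaeteggiiduasp/ → zewaedeggiiduasp.
Rule 3 (stop-cluster e-epenthesis): /g/ and /g/ form a stop–stop cluster, so [e] is inserted between them. /zewaedeggiiduasp/ → zewaedegegiiduasp.
Rule 4 (intervocalic spirantization): /d/ is a stop between vowels /e/ and /e/, so it spirantizes to the fricative [z]. /d/ is a stop between vowels /i/ and /u/, so it spirantizes to the fricative [z]. /zewaedegegiiduasp/ → zewaezegegiizuasp.
Rule 5 (final cluster simplification): /p/ is the second consonant of a word-final cluster /sp/, so it deletes. /zewaezegegiizuasp/ → zewaezegegiizuas.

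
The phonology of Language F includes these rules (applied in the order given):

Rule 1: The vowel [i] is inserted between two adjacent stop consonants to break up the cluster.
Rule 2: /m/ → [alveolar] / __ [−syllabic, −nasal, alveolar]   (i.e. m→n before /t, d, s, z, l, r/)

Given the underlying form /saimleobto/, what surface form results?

sainleobito

Rule 1 (stop-cluster i-epenthesis): /b/ and /t/ form a stop–stop cluster, so [i] is inserted between them. /saimleobto/ → saimleobito.
Rule 2 (nasal place assimilation): /m/ precedes the alveolar consonant /l/, so it assimilates in place to [n]. /saimleobito/ → sainleobito.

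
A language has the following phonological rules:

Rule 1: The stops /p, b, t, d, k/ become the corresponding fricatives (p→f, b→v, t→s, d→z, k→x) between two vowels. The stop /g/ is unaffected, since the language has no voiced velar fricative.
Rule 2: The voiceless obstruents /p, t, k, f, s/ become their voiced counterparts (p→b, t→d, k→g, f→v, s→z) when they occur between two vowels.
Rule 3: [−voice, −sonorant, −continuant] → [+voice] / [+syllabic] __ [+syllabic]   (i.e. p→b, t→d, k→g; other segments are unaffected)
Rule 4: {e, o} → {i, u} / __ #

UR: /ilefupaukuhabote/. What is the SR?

Rule 1 (intervocalic spirantization): /p/ is a stop between vowels /u/ and /a/, so it spirantizes to the fricative [f]. /k/ is a stop between vowels /u/ and /u/, so it spirantizes to the fricative [x]. /b/ is a stop between vowels /a/ and /o/, so it spirantizes to the fricative [v]. /t/ is a stop between vowels /o/ and /e/, so it spirantizes to the fricative [s]. /ilefupaukuhabote/ → ilefufauxuhavose.
Rule 2 (intervocalic voicing): /f/ is a voiceless obstruent between vowels /e/ and /u/, so it voices to [v]. /f/ is a voiceless obstruent between vowels /u/ and /a/, so it voices to [v]. /s/ is a voiceless obstruent between vowels /o/ and /e/, so it voices to [z]. /ilefufauxuhavose/ → ilevuvauxuhavoze.
Rule 3 (intervocalic voicing): no segment meets the environment; /ilevuvauxuhavoze/ is unchanged.
Rule 4 (final vowel raising): /e/ is a mid vowel in word-final position, so it raises to [i]. /ilevuvauxuhavoze/ → ilevuvauxuhavozi.

ilevuvauxuhavozi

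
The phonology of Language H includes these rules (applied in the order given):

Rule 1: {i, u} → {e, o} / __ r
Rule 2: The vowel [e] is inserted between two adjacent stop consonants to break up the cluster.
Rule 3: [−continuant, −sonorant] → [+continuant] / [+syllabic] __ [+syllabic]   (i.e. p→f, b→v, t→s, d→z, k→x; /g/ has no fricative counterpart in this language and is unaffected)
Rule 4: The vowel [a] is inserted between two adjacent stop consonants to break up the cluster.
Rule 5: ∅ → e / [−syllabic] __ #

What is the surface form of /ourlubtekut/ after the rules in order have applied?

Rule 1 (pre-rhotic lowering): /u/ is a high vowel immediately before /r/, so it lowers to [o]. /ourlubtekut/ → oorlubtekut.
Rule 2 (stop-cluster e-epenthesis): /b/ and /t/ form a stop–stop cluster, so [e] is inserted between them. /oorlubtekut/ → oorlubetekut.
Rule 3 (intervocalic spirantization): /b/ is a stop between vowels /u/ and /e/, so it spirantizes to the fricative [v]. /t/ is a stop between vowels /e/ and /e/, so it spirantizes to the fricative [s]. /k/ is a stop between vowels /e/ and /u/, so it spirantizes to the fricative [x]. /oorlubetekut/ → oorluvesexut.
Rule 4 (stop-cluster a-epenthesis): no segment meets the environment; /oorluvesexut/ is unchanged.
Rule 5 (final e-epenthesis): the form ends in the consonant /t/, so [e] is inserted word-finally. /oorluvesexut/ → oorluvesexute.

oorluvesexute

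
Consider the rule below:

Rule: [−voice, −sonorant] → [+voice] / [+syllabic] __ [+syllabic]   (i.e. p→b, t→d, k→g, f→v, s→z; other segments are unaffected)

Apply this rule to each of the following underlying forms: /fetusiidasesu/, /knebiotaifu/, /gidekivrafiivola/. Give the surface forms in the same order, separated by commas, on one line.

feduziidazezu, knebiodaivu, gidegivraviivola

/fetusiidasesu/: /t/ is a voiceless obstruent between vowels /e/ and /u/, so it voices to [d]. /s/ is a voiceless obstruent between vowels /u/ and /i/, so it voices to [z]. /s/ is a voiceless obstruent between vowels /a/ and /e/, so it voices to [z]. /s/ is a voiceless obstruent between vowels /e/ and /u/, so it voices to [z]. → [feduziidazezu].
/knebiotaifu/: /t/ is a voiceless obstruent between vowels /o/ and /a/, so it voices to [d]. /f/ is a voiceless obstruent between vowels /i/ and /u/, so it voices to [v]. → [knebiodaivu].
/gidekivrafiivola/: /k/ is a voiceless obstruent between vowels /e/ and /i/, so it voices to [g]. /f/ is a voiceless obstruent between vowels /a/ and /i/, so it voices to [v]. → [gidegivraviivola].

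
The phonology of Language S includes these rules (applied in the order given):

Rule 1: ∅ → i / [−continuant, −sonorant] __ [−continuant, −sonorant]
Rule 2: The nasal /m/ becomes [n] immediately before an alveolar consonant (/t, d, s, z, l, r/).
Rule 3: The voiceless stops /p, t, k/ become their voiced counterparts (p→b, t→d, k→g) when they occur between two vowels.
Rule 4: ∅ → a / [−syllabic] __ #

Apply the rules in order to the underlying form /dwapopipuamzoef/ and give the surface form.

dwabobibuanzoefa

Rule 1 (stop-cluster i-epenthesis): no segment meets the environment; /dwapopipuamzoef/ is unchanged.
Rule 2 (nasal place assimilation): /m/ precedes the alveolar consonant /z/, so it assimilates in place to [n]. /dwapopipuamzoef/ → dwapopipuanzoef.
Rule 3 (intervocalic voicing): /p/ is a voiceless stop between vowels /a/ and /o/, so it voices to [b]. /p/ is a voiceless stop between vowels /o/ and /i/, so it voices to [b]. /p/ is a voiceless stop between vowels /i/ and /u/, so it voices to [b]. /dwapopipuanzoef/ → dwabobibuanzoef.
Rule 4 (final a-epenthesis): the form ends in the consonant /f/, so [a] is inserted word-finally. /dwabobibuanzoef/ → dwabobibuanzoefa.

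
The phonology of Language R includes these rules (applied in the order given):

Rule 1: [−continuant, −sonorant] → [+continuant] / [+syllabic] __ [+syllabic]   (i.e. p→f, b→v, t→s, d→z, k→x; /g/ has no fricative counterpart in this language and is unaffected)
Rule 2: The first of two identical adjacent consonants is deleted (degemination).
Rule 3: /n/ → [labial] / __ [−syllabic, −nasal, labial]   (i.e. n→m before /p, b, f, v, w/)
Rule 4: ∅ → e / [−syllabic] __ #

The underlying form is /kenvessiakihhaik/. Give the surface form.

Rule 1 (intervocalic spirantization): /k/ is a stop between vowels /a/ and /i/, so it spirantizes to the fricative [x]. /kenvessiakihhaik/ → kenvessiaxihhaik.
Rule 2 (degemination): /ss/ is a geminate; the first /s/ deletes. /hh/ is a geminate; the first /h/ deletes. /kenvessiaxihhaik/ → kenvesiaxihaik.
Rule 3 (nasal place assimilation): /n/ precedes the labial consonant /v/, so it assimilates in place to [m]. /kenvesiaxihaik/ → kemvesiaxihaik.
Rule 4 (final e-epenthesis): the form ends in the consonant /k/, so [e] is inserted word-finally. /kemvesiaxihaik/ → kemvesiaxihaike.

kemvesiaxihaike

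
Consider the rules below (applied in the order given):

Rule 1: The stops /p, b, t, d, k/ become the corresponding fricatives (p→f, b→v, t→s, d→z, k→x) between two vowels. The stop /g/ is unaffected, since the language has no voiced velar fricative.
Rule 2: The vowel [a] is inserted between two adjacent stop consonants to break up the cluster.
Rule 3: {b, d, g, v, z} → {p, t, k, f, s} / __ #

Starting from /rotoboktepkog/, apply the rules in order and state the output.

Rule 1 (intervocalic spirantization): /t/ is a stop between vowels /o/ and /o/, so it spirantizes to the fricative [s]. /b/ is a stop between vowels /o/ and /o/, so it spirantizes to the fricative [v]. /rotoboktepkog/ → rosovoktepkog.
Rule 2 (stop-cluster a-epenthesis): /k/ and /t/ form a stop–stop cluster, so [a] is inserted between them. /p/ and /k/ form a stop–stop cluster, so [a] is inserted between them. /rosovoktepkog/ → rosovokatepakog.
Rule 3 (final devoicing): /g/ is a voiced obstruent in word-final position, so it devoices to [k]. /rosovokatepakog/ → rosovokatepakok.

rosovokatepakok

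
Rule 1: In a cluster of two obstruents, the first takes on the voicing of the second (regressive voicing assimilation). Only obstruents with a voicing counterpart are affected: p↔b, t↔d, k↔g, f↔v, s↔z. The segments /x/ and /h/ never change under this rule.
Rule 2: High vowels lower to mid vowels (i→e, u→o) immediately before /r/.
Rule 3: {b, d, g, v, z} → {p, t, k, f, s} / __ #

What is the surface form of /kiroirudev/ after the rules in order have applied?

keroerudef

Rule 1 (regressive voicing assimilation): no segment meets the environment; /kiroirudev/ is unchanged.
Rule 2 (pre-rhotic lowering): /i/ is a high vowel immediately before /r/, so it lowers to [e]. /i/ is a high vowel immediately before /r/, so it lowers to [e]. /kiroirudev/ → keroerudev.
Rule 3 (final devoicing): /v/ is a voiced obstruent in word-final position, so it devoices to [f]. /keroerudev/ → keroerudef.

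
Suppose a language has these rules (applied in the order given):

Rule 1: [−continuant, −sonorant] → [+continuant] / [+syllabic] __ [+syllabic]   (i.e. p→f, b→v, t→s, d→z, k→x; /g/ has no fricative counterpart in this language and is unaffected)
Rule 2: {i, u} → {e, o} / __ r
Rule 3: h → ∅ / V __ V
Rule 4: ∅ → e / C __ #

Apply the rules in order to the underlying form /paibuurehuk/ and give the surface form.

paivuoreuke

Rule 1 (intervocalic spirantization): /b/ is a stop between vowels /i/ and /u/, so it spirantizes to the fricative [v]. /paibuurehuk/ → paivuurehuk.
Rule 2 (pre-rhotic lowering): /u/ is a high vowel immediately before /r/, so it lowers to [o]. /paivuurehuk/ → paivuorehuk.
Rule 3 (intervocalic h-deletion): /h/ occurs between vowels /e/ and /u/, so it deletes. /paivuorehuk/ → paivuoreuk.
Rule 4 (final e-epenthesis): the form ends in the consonant /k/, so [e] is inserted word-finally. /paivuoreuk/ → paivuoreuke.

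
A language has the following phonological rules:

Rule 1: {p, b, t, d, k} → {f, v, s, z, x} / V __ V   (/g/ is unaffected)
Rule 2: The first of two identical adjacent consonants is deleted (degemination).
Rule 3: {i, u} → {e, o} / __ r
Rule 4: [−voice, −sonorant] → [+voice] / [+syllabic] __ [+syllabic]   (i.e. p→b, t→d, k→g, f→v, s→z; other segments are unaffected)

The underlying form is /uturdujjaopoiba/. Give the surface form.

uzordujaovoiva

Rule 1 (intervocalic spirantization): /t/ is a stop between vowels /u/ and /u/, so it spirantizes to the fricative [s]. /p/ is a stop between vowels /o/ and /o/, so it spirantizes to the fricative [f]. /b/ is a stop between vowels /i/ and /a/, so it spirantizes to the fricative [v]. /uturdujjaopoiba/ → usurdujjaofoiva.
Rule 2 (degemination): /jj/ is a geminate; the first /j/ deletes. /usurdujjaofoiva/ → usurdujaofoiva.
Rule 3 (pre-rhotic lowering): /u/ is a high vowel immediately before /r/, so it lowers to [o]. /usurdujaofoiva/ → usordujaofoiva.
Rule 4 (intervocalic voicing): /s/ is a voiceless obstruent between vowels /u/ and /o/, so it voices to [z]. /f/ is a voiceless obstruent between vowels /o/ and /o/, so it voices to [v]. /usordujaofoiva/ → uzordujaovoiva.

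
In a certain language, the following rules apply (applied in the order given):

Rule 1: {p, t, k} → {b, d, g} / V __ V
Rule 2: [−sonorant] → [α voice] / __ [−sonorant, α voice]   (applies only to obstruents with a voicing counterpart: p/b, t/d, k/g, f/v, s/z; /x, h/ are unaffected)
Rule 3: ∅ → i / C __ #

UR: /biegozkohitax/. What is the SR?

Rule 1 (intervocalic voicing): /t/ is a voiceless stop between vowels /i/ and /a/, so it voices to [d]. /biegozkohitax/ → biegozkohidax.
Rule 2 (regressive voicing assimilation): /z/ precedes the voiceless obstruent /k/, so it devoices to [s] by assimilation. /biegozkohidax/ → biegoskohidax.
Rule 3 (final i-epenthesis): the form ends in the consonant /x/, so [i] is inserted word-finally. /biegoskohidax/ → biegoskohidaxi.

biegoskohidaxi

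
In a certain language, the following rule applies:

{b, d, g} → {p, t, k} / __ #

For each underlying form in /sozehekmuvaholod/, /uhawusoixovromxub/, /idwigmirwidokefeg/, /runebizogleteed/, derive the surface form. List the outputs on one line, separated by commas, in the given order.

/sozehekmuvaholod/: /d/ is a voiced stop in word-final position, so it devoices to [t]. → [sozehekmuvaholot].
/uhawusoixovromxub/: /b/ is a voiced stop in word-final position, so it devoices to [p]. → [uhawusoixovromxup].
/idwigmirwidokefeg/: /g/ is a voiced stop in word-final position, so it devoices to [k]. → [idwigmirwidokefek].
/runebizogleteed/: /d/ is a voiced stop in word-final position, so it devoices to [t]. → [runebizogleteet].

sozehekmuvaholot, uhawusoixovromxup, idwigmirwidokefek, runebizogleteet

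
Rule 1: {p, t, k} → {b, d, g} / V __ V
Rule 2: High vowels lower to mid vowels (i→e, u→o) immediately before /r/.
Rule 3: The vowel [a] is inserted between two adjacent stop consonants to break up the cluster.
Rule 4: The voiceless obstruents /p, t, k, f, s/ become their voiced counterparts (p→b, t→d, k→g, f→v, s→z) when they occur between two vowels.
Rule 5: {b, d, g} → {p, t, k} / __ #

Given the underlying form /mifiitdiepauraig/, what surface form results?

Rule 1 (intervocalic voicing): /p/ is a voiceless stop between vowels /e/ and /a/, so it voices to [b]. /mifiitdiepauraig/ → mifiitdiebauraig.
Rule 2 (pre-rhotic lowering): /u/ is a high vowel immediately before /r/, so it lowers to [o]. /mifiitdiebauraig/ → mifiitdiebaoraig.
Rule 3 (stop-cluster a-epenthesis): /t/ and /d/ form a stop–stop cluster, so [a] is inserted between them. /mifiitdiebaoraig/ → mifiitadiebaoraig.
Rule 4 (intervocalic voicing): /f/ is a voiceless obstruent between vowels /i/ and /i/, so it voices to [v]. /t/ is a voiceless obstruent between vowels /i/ and /a/, so it voices to [d]. /mifiitadiebaoraig/ → miviidadiebaoraig.
Rule 5 (final devoicing): /g/ is a voiced stop in word-final position, so it devoices to [k]. /miviidadiebaoraig/ → miviidadiebaoraik.

miviidadiebaoraik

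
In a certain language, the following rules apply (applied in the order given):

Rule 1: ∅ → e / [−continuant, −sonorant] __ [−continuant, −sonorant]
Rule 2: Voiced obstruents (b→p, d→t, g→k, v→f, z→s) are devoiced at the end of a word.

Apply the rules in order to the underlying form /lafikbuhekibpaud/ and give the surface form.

lafikebuhekibepaut

Rule 1 (stop-cluster e-epenthesis): /k/ and /b/ form a stop–stop cluster, so [e] is inserted between them. /b/ and /p/ form a stop–stop cluster, so [e] is inserted between them. /lafikbuhekibpaud/ → lafikebuhekibepaud.
Rule 2 (final devoicing): /d/ is a voiced obstruent in word-final position, so it devoices to [t]. /lafikebuhekibepaud/ → lafikebuhekibepaut.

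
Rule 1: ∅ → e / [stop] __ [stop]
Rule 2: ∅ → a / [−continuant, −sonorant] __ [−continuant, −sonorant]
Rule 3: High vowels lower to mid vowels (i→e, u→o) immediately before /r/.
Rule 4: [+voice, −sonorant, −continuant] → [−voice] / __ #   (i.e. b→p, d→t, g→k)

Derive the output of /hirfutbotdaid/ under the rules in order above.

herfutebotedait

Rule 1 (stop-cluster e-epenthesis): /t/ and /b/ form a stop–stop cluster, so [e] is inserted between them. /t/ and /d/ form a stop–stop cluster, so [e] is inserted between them. /hirfutbotdaid/ → hirfutebotedaid.
Rule 2 (stop-cluster a-epenthesis): no segment meets the environment; /hirfutebotedaid/ is unchanged.
Rule 3 (pre-rhotic lowering): /i/ is a high vowel immediately before /r/, so it lowers to [e]. /hirfutebotedaid/ → herfutebotedaid.
Rule 4 (final devoicing): /d/ is a voiced stop in word-final position, so it devoices to [t]. /herfutebotedaid/ → herfutebotedait.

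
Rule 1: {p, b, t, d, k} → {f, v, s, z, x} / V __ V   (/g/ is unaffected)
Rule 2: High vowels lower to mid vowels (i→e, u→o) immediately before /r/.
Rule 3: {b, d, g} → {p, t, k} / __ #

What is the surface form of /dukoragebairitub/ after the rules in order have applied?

Rule 1 (intervocalic spirantization): /k/ is a stop between vowels /u/ and /o/, so it spirantizes to the fricative [x]. /b/ is a stop between vowels /e/ and /a/, so it spirantizes to the fricative [v]. /t/ is a stop between vowels /i/ and /u/, so it spirantizes to the fricative [s]. /dukoragebairitub/ → duxoragevairisub.
Rule 2 (pre-rhotic lowering): /i/ is a high vowel immediately before /r/, so it lowers to [e]. /duxoragevairisub/ → duxoragevaerisub.
Rule 3 (final devoicing): /b/ is a voiced stop in word-final position, so it devoices to [p]. /duxoragevaerisub/ → duxoragevaerisup.

duxoragevaerisup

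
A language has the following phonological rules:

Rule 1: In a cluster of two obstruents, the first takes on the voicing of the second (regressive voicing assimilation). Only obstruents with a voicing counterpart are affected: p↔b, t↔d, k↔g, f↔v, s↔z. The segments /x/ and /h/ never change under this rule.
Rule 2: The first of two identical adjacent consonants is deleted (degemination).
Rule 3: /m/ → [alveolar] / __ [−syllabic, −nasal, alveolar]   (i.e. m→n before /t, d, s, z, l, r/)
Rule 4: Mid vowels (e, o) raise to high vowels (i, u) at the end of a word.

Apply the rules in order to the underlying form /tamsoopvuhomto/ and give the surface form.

tansoobvuhontu

Rule 1 (regressive voicing assimilation): /p/ precedes the voiced obstruent /v/, so it voices to [b] by assimilation. /tamsoopvuhomto/ → tamsoobvuhomto.
Rule 2 (degemination): no segment meets the environment; /tamsoobvuhomto/ is unchanged.
Rule 3 (nasal place assimilation): /m/ precedes the alveolar consonant /s/, so it assimilates in place to [n]. /m/ precedes the alveolar consonant /t/, so it assimilates in place to [n]. /tamsoobvuhomto/ → tansoobvuhonto.
Rule 4 (final vowel raising): /o/ is a mid vowel in word-final position, so it raises to [u]. /tansoobvuhonto/ → tansoobvuhontu.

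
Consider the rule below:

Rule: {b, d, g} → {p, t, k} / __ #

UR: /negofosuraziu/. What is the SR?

No segment of /negofosuraziu/ meets the structural description of the rule, so the form surfaces unchanged.

negofosuraziu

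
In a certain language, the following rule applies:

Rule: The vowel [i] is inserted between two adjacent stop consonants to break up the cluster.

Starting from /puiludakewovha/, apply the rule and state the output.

No segment of /puiludakewovha/ meets the structural description of the rule, so the form surfaces unchanged.

puiludakewovha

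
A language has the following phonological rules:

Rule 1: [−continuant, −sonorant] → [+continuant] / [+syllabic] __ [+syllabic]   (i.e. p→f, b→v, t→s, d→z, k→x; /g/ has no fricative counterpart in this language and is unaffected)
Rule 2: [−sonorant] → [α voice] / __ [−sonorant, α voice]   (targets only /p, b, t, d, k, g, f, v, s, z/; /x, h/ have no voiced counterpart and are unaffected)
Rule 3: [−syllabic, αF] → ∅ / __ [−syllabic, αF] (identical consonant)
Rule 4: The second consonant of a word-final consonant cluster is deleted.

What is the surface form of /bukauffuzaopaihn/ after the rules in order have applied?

Rule 1 (intervocalic spirantization): /k/ is a stop between vowels /u/ and /a/, so it spirantizes to the fricative [x]. /p/ is a stop between vowels /o/ and /a/, so it spirantizes to the fricative [f]. /bukauffuzaopaihn/ → buxauffuzaofaihn.
Rule 2 (regressive voicing assimilation): no segment meets the environment; /buxauffuzaofaihn/ is unchanged.
Rule 3 (degemination): /ff/ is a geminate; the first /f/ deletes. /buxauffuzaofaihn/ → buxaufuzaofaihn.
Rule 4 (final cluster simplification): /n/ is the second consonant of a word-final cluster /hn/, so it deletes. /buxaufuzaofaihn/ → buxaufuzaofaih.

buxaufuzaofaih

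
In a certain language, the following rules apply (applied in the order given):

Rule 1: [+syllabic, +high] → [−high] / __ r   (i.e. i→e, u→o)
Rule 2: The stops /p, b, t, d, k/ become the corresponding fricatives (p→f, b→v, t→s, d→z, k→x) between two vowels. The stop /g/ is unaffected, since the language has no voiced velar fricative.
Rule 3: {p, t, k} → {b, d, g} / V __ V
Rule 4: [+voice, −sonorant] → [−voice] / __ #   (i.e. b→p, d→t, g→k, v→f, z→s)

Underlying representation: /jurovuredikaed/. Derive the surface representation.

jorovorezixaet

Rule 1 (pre-rhotic lowering): /u/ is a high vowel immediately before /r/, so it lowers to [o]. /u/ is a high vowel immediately before /r/, so it lowers to [o]. /jurovuredikaed/ → jorovoredikaed.
Rule 2 (intervocalic spirantization): /d/ is a stop between vowels /e/ and /i/, so it spirantizes to the fricative [z]. /k/ is a stop between vowels /i/ and /a/, so it spirantizes to the fricative [x]. /jorovoredikaed/ → jorovorezixaed.
Rule 3 (intervocalic voicing): no segment meets the environment; /jorovorezixaed/ is unchanged.
Rule 4 (final devoicing): /d/ is a voiced obstruent in word-final position, so it devoices to [t]. /jorovorezixaed/ → jorovorezixaet.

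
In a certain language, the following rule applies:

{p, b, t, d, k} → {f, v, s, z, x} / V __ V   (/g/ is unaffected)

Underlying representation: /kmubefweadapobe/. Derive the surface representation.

Scanning /kmubefweadapobe/: /k/ at position 1 is not in the conditioning environment; /b/ is a stop between vowels /u/ and /e/, so it spirantizes to the fricative [v]; /d/ is a stop between vowels /a/ and /a/, so it spirantizes to the fricative [z]; /p/ is a stop between vowels /a/ and /o/, so it spirantizes to the fricative [f]; /b/ is a stop between vowels /o/ and /e/, so it spirantizes to the fricative [v].
Result: [kmuvefweazafove].

kmuvefweazafove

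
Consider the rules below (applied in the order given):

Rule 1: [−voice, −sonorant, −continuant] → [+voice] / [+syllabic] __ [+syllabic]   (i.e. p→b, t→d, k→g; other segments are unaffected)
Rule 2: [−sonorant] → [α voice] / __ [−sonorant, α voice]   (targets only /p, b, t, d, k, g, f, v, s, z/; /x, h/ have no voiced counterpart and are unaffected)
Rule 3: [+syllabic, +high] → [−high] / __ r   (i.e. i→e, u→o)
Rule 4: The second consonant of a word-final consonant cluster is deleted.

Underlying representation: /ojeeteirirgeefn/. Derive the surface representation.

ojeedeerergeef

Rule 1 (intervocalic voicing): /t/ is a voiceless stop between vowels /e/ and /e/, so it voices to [d]. /ojeeteirirgeefn/ → ojeedeirirgeefn.
Rule 2 (regressive voicing assimilation): no segment meets the environment; /ojeedeirirgeefn/ is unchanged.
Rule 3 (pre-rhotic lowering): /i/ is a high vowel immediately before /r/, so it lowers to [e]. /i/ is a high vowel immediately before /r/, so it lowers to [e]. /ojeedeirirgeefn/ → ojeedeerergeefn.
Rule 4 (final cluster simplification): /n/ is the second consonant of a word-final cluster /fn/, so it deletes. /ojeedeerergeefn/ → ojeedeerergeef.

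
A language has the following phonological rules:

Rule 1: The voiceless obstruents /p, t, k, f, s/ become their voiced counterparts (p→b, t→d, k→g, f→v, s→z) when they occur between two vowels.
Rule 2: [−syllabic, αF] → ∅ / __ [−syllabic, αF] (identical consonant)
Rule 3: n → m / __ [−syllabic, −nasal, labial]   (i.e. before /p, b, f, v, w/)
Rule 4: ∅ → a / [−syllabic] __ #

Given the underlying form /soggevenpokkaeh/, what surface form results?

Rule 1 (intervocalic voicing): no segment meets the environment; /soggevenpokkaeh/ is unchanged.
Rule 2 (degemination): /gg/ is a geminate; the first /g/ deletes. /kk/ is a geminate; the first /k/ deletes. /soggevenpokkaeh/ → sogevenpokaeh.
Rule 3 (nasal place assimilation): /n/ precedes the labial consonant /p/, so it assimilates in place to [m]. /sogevenpokaeh/ → sogevempokaeh.
Rule 4 (final a-epenthesis): the form ends in the consonant /h/, so [a] is inserted word-finally. /sogevempokaeh/ → sogevempokaeha.

sogevempokaeha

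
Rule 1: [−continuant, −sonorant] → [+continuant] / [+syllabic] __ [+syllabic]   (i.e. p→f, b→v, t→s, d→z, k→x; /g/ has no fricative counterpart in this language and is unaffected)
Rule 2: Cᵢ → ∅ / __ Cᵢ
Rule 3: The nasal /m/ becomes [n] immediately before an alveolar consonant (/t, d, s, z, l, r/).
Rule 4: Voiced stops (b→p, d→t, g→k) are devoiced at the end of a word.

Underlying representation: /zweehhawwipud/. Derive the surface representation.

zweehawifut

Rule 1 (intervocalic spirantization): /p/ is a stop between vowels /i/ and /u/, so it spirantizes to the fricative [f]. /zweehhawwipud/ → zweehhawwifud.
Rule 2 (degemination): /hh/ is a geminate; the first /h/ deletes. /ww/ is a geminate; the first /w/ deletes. /zweehhawwifud/ → zweehawifud.
Rule 3 (nasal place assimilation): no segment meets the environment; /zweehawifud/ is unchanged.
Rule 4 (final devoicing): /d/ is a voiced stop in word-final position, so it devoices to [t]. /zweehawifud/ → zweehawifut.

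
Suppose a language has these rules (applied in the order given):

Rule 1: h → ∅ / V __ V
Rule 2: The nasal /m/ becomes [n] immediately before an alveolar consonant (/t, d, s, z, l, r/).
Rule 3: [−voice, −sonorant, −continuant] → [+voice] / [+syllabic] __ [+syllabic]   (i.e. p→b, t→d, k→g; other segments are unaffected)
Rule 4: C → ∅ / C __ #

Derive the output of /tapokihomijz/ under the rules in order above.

Rule 1 (intervocalic h-deletion): /h/ occurs between vowels /i/ and /o/, so it deletes. /tapokihomijz/ → tapokiomijz.
Rule 2 (nasal place assimilation): no segment meets the environment; /tapokiomijz/ is unchanged.
Rule 3 (intervocalic voicing): /p/ is a voiceless stop between vowels /a/ and /o/, so it voices to [b]. /k/ is a voiceless stop between vowels /o/ and /i/, so it voices to [g]. /tapokiomijz/ → tabogiomijz.
Rule 4 (final cluster simplification): /z/ is the second consonant of a word-final cluster /jz/, so it deletes. /tabogiomijz/ → tabogiomij.

tabogiomij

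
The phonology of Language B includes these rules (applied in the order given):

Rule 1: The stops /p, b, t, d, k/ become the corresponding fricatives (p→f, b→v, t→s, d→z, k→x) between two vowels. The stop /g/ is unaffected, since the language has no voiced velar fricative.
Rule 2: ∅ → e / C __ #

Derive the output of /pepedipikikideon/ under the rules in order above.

pefezifixixizeone

Rule 1 (intervocalic spirantization): /p/ is a stop between vowels /e/ and /e/, so it spirantizes to the fricative [f]. /d/ is a stop between vowels /e/ and /i/, so it spirantizes to the fricative [z]. /p/ is a stop between vowels /i/ and /i/, so it spirantizes to the fricative [f]. /k/ is a stop between vowels /i/ and /i/, so it spirantizes to the fricative [x]. /k/ is a stop between vowels /i/ and /i/, so it spirantizes to the fricative [x]. /d/ is a stop between vowels /i/ and /e/, so it spirantizes to the fricative [z]. /pepedipikikideon/ → pefezifixixizeon.
Rule 2 (final e-epenthesis): the form ends in the consonant /n/, so [e] is inserted word-finally. /pefezifixixizeon/ → pefezifixixizeone.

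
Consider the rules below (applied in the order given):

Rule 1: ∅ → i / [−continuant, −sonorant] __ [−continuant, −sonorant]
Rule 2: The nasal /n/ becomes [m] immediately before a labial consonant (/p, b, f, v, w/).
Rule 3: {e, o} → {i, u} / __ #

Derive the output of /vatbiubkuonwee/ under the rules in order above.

vatibiubikuomwei

Rule 1 (stop-cluster i-epenthesis): /t/ and /b/ form a stop–stop cluster, so [i] is inserted between them. /b/ and /k/ form a stop–stop cluster, so [i] is inserted between them. /vatbiubkuonwee/ → vatibiubikuonwee.
Rule 2 (nasal place assimilation): /n/ precedes the labial consonant /w/, so it assimilates in place to [m]. /vatibiubikuonwee/ → vatibiubikuomwee.
Rule 3 (final vowel raising): /e/ is a mid vowel in word-final position, so it raises to [i]. /vatibiubikuomwee/ → vatibiubikuomwei.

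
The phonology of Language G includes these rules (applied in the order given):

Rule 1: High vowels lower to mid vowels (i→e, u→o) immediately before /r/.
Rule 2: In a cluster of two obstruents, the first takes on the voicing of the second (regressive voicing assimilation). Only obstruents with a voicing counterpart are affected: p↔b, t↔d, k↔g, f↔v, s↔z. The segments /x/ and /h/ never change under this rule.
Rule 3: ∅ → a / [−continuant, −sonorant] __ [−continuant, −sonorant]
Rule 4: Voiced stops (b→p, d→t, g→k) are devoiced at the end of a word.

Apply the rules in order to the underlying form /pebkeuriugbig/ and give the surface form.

pepakeoriugabik

Rule 1 (pre-rhotic lowering): /u/ is a high vowel immediately before /r/, so it lowers to [o]. /pebkeuriugbig/ → pebkeoriugbig.
Rule 2 (regressive voicing assimilation): /b/ precedes the voiceless obstruent /k/, so it devoices to [p] by assimilation. /pebkeoriugbig/ → pepkeoriugbig.
Rule 3 (stop-cluster a-epenthesis): /p/ and /k/ form a stop–stop cluster, so [a] is inserted between them. /g/ and /b/ form a stop–stop cluster, so [a] is inserted between them. /pepkeoriugbig/ → pepakeoriugabig.
Rule 4 (final devoicing): /g/ is a voiced stop in word-final position, so it devoices to [k]. /pepakeoriugabig/ → pepakeoriugabik.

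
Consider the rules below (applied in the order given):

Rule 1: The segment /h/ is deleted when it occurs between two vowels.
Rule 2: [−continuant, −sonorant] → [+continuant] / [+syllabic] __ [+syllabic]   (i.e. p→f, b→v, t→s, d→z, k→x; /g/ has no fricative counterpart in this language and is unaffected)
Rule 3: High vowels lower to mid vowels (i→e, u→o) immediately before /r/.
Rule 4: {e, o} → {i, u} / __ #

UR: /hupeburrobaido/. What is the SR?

Rule 1 (intervocalic h-deletion): no segment meets the environment; /hupeburrobaido/ is unchanged.
Rule 2 (intervocalic spirantization): /p/ is a stop between vowels /u/ and /e/, so it spirantizes to the fricative [f]. /b/ is a stop between vowels /e/ and /u/, so it spirantizes to the fricative [v]. /b/ is a stop between vowels /o/ and /a/, so it spirantizes to the fricative [v]. /d/ is a stop between vowels /i/ and /o/, so it spirantizes to the fricative [z]. /hupeburrobaido/ → hufevurrovaizo.
Rule 3 (pre-rhotic lowering): /u/ is a high vowel immediately before /r/, so it lowers to [o]. /hufevurrovaizo/ → hufevorrovaizo.
Rule 4 (final vowel raising): /o/ is a mid vowel in word-final position, so it raises to [u]. /hufevorrovaizo/ → hufevorrovaizu.

hufevorrovaizu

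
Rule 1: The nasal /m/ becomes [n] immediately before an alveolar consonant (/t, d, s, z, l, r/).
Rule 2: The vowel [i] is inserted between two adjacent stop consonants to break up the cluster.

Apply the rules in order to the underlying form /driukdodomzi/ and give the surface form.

Rule 1 (nasal place assimilation): /m/ precedes the alveolar consonant /z/, so it assimilates in place to [n]. /driukdodomzi/ → driukdodonzi.
Rule 2 (stop-cluster i-epenthesis): /k/ and /d/ form a stop–stop cluster, so [i] is inserted between them. /driukdodonzi/ → driukidodonzi.

driukidodonzi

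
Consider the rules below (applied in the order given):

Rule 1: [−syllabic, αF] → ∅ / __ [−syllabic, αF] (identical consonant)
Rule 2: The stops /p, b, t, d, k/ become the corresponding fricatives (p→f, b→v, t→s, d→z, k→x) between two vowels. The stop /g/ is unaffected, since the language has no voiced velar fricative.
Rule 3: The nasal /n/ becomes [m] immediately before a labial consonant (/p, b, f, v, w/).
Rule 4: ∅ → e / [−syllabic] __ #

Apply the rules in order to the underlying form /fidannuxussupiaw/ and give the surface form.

Rule 1 (degemination): /nn/ is a geminate; the first /n/ deletes. /ss/ is a geminate; the first /s/ deletes. /fidannuxussupiaw/ → fidanuxusupiaw.
Rule 2 (intervocalic spirantization): /d/ is a stop between vowels /i/ and /a/, so it spirantizes to the fricative [z]. /p/ is a stop between vowels /u/ and /i/, so it spirantizes to the fricative [f]. /fidanuxusupiaw/ → fizanuxusufiaw.
Rule 3 (nasal place assimilation): no segment meets the environment; /fizanuxusufiaw/ is unchanged.
Rule 4 (final e-epenthesis): the form ends in the consonant /w/, so [e] is inserted word-finally. /fizanuxusufiaw/ → fizanuxusufiawe.

fizanuxusufiawe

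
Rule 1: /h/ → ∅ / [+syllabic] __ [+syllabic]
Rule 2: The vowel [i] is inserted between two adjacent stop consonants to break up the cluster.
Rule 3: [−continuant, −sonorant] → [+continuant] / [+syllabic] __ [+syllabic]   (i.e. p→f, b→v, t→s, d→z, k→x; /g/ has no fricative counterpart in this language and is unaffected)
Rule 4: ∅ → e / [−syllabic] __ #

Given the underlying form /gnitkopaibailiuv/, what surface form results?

gnisixofaivailiuve

Rule 1 (intervocalic h-deletion): no segment meets the environment; /gnitkopaibailiuv/ is unchanged.
Rule 2 (stop-cluster i-epenthesis): /t/ and /k/ form a stop–stop cluster, so [i] is inserted between them. /gnitkopaibailiuv/ → gnitikopaibailiuv.
Rule 3 (intervocalic spirantization): /t/ is a stop between vowels /i/ and /i/, so it spirantizes to the fricative [s]. /k/ is a stop between vowels /i/ and /o/, so it spirantizes to the fricative [x]. /p/ is a stop between vowels /o/ and /a/, so it spirantizes to the fricative [f]. /b/ is a stop between vowels /i/ and /a/, so it spirantizes to the fricative [v]. /gnitikopaibailiuv/ → gnisixofaivailiuv.
Rule 4 (final e-epenthesis): the form ends in the consonant /v/, so [e] is inserted word-finally. /gnisixofaivailiuv/ → gnisixofaivailiuve.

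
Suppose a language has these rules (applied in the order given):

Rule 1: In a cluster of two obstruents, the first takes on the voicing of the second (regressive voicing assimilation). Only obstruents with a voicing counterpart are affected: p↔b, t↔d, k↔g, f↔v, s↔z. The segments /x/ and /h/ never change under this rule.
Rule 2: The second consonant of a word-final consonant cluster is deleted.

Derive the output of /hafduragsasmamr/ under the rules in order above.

havduraksasmam

Rule 1 (regressive voicing assimilation): /f/ precedes the voiced obstruent /d/, so it voices to [v] by assimilation. /g/ precedes the voiceless obstruent /s/, so it devoices to [k] by assimilation. /hafduragsasmamr/ → havduraksasmamr.
Rule 2 (final cluster simplification): /r/ is the second consonant of a word-final cluster /mr/, so it deletes. /havduraksasmamr/ → havduraksasmam.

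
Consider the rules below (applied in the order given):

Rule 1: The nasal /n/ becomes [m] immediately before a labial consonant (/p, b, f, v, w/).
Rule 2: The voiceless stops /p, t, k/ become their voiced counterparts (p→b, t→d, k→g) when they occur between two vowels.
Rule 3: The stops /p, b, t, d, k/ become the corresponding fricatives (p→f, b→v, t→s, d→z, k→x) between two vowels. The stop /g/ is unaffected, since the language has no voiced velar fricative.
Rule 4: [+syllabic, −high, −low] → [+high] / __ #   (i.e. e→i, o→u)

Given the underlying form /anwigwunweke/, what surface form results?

amwigwumwegi

Rule 1 (nasal place assimilation): /n/ precedes the labial consonant /w/, so it assimilates in place to [m]. /n/ precedes the labial consonant /w/, so it assimilates in place to [m]. /anwigwunweke/ → amwigwumweke.
Rule 2 (intervocalic voicing): /k/ is a voiceless stop between vowels /e/ and /e/, so it voices to [g]. /amwigwumweke/ → amwigwumwege.
Rule 3 (intervocalic spirantization): no segment meets the environment; /amwigwumwege/ is unchanged.
Rule 4 (final vowel raising): /e/ is a mid vowel in word-final position, so it raises to [i]. /amwigwumwege/ → amwigwumwegi.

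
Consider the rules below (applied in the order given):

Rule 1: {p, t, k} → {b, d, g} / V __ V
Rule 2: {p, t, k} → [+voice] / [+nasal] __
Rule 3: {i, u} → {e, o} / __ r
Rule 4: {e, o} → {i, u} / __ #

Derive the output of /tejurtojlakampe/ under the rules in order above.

tejortojlagambi

Rule 1 (intervocalic voicing): /k/ is a voiceless stop between vowels /a/ and /a/, so it voices to [g]. /tejurtojlakampe/ → tejurtojlagampe.
Rule 2 (post-nasal voicing): /p/ is a voiceless stop immediately after the nasal /m/, so it voices to [b]. /tejurtojlagampe/ → tejurtojlagambe.
Rule 3 (pre-rhotic lowering): /u/ is a high vowel immediately before /r/, so it lowers to [o]. /tejurtojlagambe/ → tejortojlagambe.
Rule 4 (final vowel raising): /e/ is a mid vowel in word-final position, so it raises to [i]. /tejortojlagambe/ → tejortojlagambi.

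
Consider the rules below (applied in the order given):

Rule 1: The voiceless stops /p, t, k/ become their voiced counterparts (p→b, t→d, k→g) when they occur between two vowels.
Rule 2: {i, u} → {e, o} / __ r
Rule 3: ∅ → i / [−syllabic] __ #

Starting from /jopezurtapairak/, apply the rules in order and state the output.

jobezortabaeraki

Rule 1 (intervocalic voicing): /p/ is a voiceless stop between vowels /o/ and /e/, so it voices to [b]. /p/ is a voiceless stop between vowels /a/ and /a/, so it voices to [b]. /jopezurtapairak/ → jobezurtabairak.
Rule 2 (pre-rhotic lowering): /u/ is a high vowel immediately before /r/, so it lowers to [o]. /i/ is a high vowel immediately before /r/, so it lowers to [e]. /jobezurtabairak/ → jobezortabaerak.
Rule 3 (final i-epenthesis): the form ends in the consonant /k/, so [i] is inserted word-finally. /jobezortabaerak/ → jobezortabaeraki.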